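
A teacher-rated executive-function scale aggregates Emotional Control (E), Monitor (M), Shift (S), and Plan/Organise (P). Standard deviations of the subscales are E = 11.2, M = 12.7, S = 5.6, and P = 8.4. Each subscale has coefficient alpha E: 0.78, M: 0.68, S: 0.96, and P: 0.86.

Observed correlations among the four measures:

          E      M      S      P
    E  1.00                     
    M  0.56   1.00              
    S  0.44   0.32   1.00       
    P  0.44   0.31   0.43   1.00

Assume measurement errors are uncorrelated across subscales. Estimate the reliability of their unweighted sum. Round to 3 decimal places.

Var(E+M+S+P) = 11.2² + 12.7² + 5.6² + 8.4² + 2·[11.2·12.7·0.56 + 11.2·5.6·0.44 + 11.2·8.4·0.44 + 12.7·5.6·0.32 + 12.7·8.4·0.31 + 5.6·8.4·0.43] = 388.65 + 449.406 = 838.056.
With uncorrelated errors the cross-covariances are all true-score covariance, so they carry over unchanged; only the diagonal terms shrink to ρᵢσᵢ².
True-score variance = [11.2²·0.78 + 12.7²·0.68 + 5.6²·0.96 + 8.4²·0.86] + 449.406 = 298.308 + 449.406 = 747.713.
Reliability = 747.713 / 838.056 = 0.892.

0.892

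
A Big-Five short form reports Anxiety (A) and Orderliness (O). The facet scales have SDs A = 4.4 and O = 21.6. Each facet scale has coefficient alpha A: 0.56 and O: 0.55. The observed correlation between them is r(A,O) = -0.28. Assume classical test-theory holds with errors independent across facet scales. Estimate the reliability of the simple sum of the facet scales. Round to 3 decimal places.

0.495

Var(A+O) = 4.4² + 21.6² + 2·[4.4·21.6·(-0.28)] = 485.92 − 53.2224 = 432.698.
Under uncorrelated errors the observed covariances equal the true-score covariances, so only the own-variance terms attenuate.
True-score variance = [4.4²·0.56 + 21.6²·0.55] − 53.2224 = 267.45 − 53.2224 = 214.227.
Reliability = 214.227 / 432.698 = 0.495.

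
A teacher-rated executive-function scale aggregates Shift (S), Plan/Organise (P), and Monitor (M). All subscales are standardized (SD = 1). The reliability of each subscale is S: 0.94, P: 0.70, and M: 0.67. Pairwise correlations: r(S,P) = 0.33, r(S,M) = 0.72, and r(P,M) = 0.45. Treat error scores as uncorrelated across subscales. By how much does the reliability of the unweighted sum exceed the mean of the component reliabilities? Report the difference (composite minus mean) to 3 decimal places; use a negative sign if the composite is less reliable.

0.115

Var(sum) = 3 + 3 = 6; true-score variance = 2.31 + 3 = 5.31; composite reliability = 0.8850.
Mean component reliability = 0.7700.
Difference = 0.8850 − 0.7700 = 0.115.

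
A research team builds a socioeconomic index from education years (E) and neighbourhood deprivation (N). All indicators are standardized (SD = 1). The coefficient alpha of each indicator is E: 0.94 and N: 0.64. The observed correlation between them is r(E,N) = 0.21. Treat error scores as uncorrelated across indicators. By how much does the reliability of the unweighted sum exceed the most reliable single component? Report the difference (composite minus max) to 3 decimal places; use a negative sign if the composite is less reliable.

Var(sum) = 2 + 0.42 = 2.42; true-score variance = 1.58 + 0.42 = 2; composite reliability = 0.8264.
Max component reliability = 0.9400.
Difference = 0.8264 − 0.9400 = -0.114.

-0.114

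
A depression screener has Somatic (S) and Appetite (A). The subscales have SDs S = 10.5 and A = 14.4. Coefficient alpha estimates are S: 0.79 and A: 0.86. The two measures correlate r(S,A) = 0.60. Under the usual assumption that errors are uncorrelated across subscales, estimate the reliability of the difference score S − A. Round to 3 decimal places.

Var(S−A) = 10.5² + 14.4² − 2·10.5·14.4·0.60 = 317.61 − 181.44 = 136.17.
Under uncorrelated errors the observed covariances equal the true-score covariances, so only the own-variance terms attenuate.
True-score variance = [10.5²·0.79 + 14.4²·0.86] − 181.44 = 265.427 − 181.44 = 83.9871.
Reliability = 83.9871 / 136.17 = 0.617.

0.617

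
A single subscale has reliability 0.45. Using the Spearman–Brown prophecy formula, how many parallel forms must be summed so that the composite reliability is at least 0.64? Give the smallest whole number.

3

k ≥ ρ*(1−ρ₁)/(ρ₁(1−ρ*)) = 0.64·0.55 / (0.45·0.36) = 2.173.
Smallest integer k = 3.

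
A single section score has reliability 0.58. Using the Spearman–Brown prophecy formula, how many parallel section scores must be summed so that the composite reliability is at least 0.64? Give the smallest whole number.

2

k ≥ ρ*(1−ρ₁)/(ρ₁(1−ρ*)) = 0.64·0.42 / (0.58·0.36) = 1.287.
Smallest integer k = 2.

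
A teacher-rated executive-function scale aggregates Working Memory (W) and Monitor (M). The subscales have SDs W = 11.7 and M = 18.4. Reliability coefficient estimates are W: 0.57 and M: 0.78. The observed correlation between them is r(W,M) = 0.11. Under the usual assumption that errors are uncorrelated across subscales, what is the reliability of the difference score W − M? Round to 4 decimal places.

0.6885

Var(W−M) = 11.7² + 18.4² − 2·11.7·18.4·0.11 = 475.45 − 47.3616 = 428.088.
Because errors are independent across components, Cov(Tᵢ,Tⱼ) = Cov(Xᵢ,Xⱼ); the off-diagonal part of the true-score variance is the same as above.
True-score variance = [11.7²·0.57 + 18.4²·0.78] − 47.3616 = 342.104 − 47.3616 = 294.742.
Reliability = 294.742 / 428.088 = 0.6885.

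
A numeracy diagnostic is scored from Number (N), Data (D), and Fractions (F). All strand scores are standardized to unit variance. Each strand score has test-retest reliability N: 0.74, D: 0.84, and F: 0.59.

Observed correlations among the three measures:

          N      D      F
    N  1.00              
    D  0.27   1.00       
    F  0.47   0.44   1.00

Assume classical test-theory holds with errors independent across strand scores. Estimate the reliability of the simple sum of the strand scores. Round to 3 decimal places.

0.845

Var(N+D+F) = 3 + 2·[0.27 + 0.47 + 0.44] = 3 + 2.36 = 5.36.
Because errors are independent across components, Cov(Tᵢ,Tⱼ) = Cov(Xᵢ,Xⱼ); the off-diagonal part of the true-score variance is the same as above.
True-score variance = [0.74 + 0.84 + 0.59] + 2.36 = 2.17 + 2.36 = 4.53.
Reliability = 4.53 / 5.36 = 0.845.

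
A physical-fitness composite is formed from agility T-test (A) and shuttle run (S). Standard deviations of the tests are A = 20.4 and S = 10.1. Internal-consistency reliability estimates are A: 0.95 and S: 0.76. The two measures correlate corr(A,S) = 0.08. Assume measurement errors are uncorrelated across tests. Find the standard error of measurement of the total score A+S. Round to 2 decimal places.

6.73

Var(total) = 518.17 + 32.9664 = 551.136.
True-score variance = 472.88 + 32.9664 = 505.846, so reliability = 0.9178.
Error variance = 551.136 − 505.846 = 45.2904; SEM = √45.2904 = 6.73.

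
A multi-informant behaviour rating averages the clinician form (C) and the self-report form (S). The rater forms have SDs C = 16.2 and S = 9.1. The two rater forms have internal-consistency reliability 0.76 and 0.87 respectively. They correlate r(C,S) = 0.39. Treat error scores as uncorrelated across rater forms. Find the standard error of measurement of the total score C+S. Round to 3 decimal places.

Var(total) = 345.25 + 114.988 = 460.238.
True-score variance = 271.499 + 114.988 = 386.487, so reliability = 0.8398.
Error variance = 460.238 − 386.487 = 73.7509; SEM = √73.7509 = 8.588.

8.588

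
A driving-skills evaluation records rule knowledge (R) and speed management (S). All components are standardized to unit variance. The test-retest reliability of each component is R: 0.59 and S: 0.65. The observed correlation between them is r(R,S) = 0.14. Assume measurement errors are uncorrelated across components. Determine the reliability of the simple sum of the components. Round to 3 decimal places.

Var(R+S) = 2 + 2·[0.14] = 2 + 0.28 = 2.28.
Because errors are independent across components, Cov(Tᵢ,Tⱼ) = Cov(Xᵢ,Xⱼ); the off-diagonal part of the true-score variance is the same as above.
True-score variance = [0.59 + 0.65] + 0.28 = 1.24 + 0.28 = 1.52.
Reliability = 1.52 / 2.28 = 0.667.

0.667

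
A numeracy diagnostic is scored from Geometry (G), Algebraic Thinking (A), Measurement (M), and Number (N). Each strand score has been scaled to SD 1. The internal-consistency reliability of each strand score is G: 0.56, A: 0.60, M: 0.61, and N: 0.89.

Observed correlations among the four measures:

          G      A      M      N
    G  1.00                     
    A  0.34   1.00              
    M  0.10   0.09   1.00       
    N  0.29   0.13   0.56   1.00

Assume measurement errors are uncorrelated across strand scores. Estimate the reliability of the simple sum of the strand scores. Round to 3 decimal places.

Var(G+A+M+N) = 4 + 2·[0.34 + 0.10 + 0.29 + 0.09 + 0.13 + 0.56] = 4 + 3.02 = 7.02.
Because errors are independent across components, Cov(Tᵢ,Tⱼ) = Cov(Xᵢ,Xⱼ); the off-diagonal part of the true-score variance is the same as above.
True-score variance = [0.56 + 0.60 + 0.61 + 0.89] + 3.02 = 2.66 + 3.02 = 5.68.
Reliability = 5.68 / 7.02 = 0.809.

0.809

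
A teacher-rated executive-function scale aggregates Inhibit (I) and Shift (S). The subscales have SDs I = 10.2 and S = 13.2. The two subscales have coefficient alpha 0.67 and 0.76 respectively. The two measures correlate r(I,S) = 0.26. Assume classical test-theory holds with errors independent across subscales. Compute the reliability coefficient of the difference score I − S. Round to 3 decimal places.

0.634

Var(I−S) = 10.2² + 13.2² − 2·10.2·13.2·0.26 = 278.28 − 70.0128 = 208.267.
Under uncorrelated errors the observed covariances equal the true-score covariances, so only the own-variance terms attenuate.
True-score variance = [10.2²·0.67 + 13.2²·0.76] − 70.0128 = 202.129 − 70.0128 = 132.116.
Reliability = 132.116 / 208.267 = 0.634.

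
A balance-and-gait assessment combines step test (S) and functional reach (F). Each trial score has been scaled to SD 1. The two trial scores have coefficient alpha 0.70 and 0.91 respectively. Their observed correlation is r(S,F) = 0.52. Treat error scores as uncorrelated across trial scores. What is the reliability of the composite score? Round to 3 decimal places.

0.872

Var(S+F) = 2 + 2·[0.52] = 2 + 1.04 = 3.04.
With uncorrelated errors the cross-covariances are all true-score covariance, so they carry over unchanged; only the diagonal terms shrink to ρᵢσᵢ².
True-score variance = [0.70 + 0.91] + 1.04 = 1.61 + 1.04 = 2.65.
Reliability = 2.65 / 3.04 = 0.872.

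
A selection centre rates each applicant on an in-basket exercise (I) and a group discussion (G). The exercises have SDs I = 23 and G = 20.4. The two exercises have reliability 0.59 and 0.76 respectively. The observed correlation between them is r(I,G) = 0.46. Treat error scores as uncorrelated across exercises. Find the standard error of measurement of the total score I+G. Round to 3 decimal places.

Var(total) = 945.16 + 431.664 = 1376.82.
True-score variance = 628.392 + 431.664 = 1060.06, so reliability = 0.7699.
Error variance = 1376.82 − 1060.06 = 316.768; SEM = √316.768 = 17.798.

17.798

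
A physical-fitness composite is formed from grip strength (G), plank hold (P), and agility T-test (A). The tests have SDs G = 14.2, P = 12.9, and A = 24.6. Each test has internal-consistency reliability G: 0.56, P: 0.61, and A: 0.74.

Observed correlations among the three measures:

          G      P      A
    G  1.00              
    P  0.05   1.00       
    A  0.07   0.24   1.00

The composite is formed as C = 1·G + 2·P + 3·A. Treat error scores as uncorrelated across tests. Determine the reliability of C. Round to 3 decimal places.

Var(C) = 14.2² + 2²·12.9² + 3²·24.6² + 2·[2·14.2·12.9·0.05 + 3·14.2·24.6·0.07 + 6·12.9·24.6·0.24] = 6313.72 + 1097.29 = 7411.01.
Because errors are independent across components, Cov(Tᵢ,Tⱼ) = Cov(Xᵢ,Xⱼ); the off-diagonal part of the true-score variance is the same as above.
True-score variance = [14.2²·0.56 + 2²·12.9²·0.61 + 3²·24.6²·0.74] + 1097.29 = 4549.32 + 1097.29 = 5646.61.
Reliability = 5646.61 / 7411.01 = 0.762.

0.762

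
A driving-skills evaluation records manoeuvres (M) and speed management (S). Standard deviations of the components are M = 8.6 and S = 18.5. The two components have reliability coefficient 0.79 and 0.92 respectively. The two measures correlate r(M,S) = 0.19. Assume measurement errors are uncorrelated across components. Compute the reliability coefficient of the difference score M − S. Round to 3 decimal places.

Var(M−S) = 8.6² + 18.5² − 2·8.6·18.5·0.19 = 416.21 − 60.458 = 355.752.
Because errors are independent across components, Cov(Tᵢ,Tⱼ) = Cov(Xᵢ,Xⱼ); the off-diagonal part of the true-score variance is the same as above.
True-score variance = [8.6²·0.79 + 18.5²·0.92] − 60.458 = 373.298 − 60.458 = 312.84.
Reliability = 312.84 / 355.752 = 0.879.

0.879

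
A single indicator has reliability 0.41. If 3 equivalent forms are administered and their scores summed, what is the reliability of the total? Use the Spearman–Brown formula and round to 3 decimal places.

ρ_k = kρ / (1 + (k−1)ρ) = 3·0.41 / (1 + 2·0.41) = 1.230 / 1.820 = 0.676.

0.676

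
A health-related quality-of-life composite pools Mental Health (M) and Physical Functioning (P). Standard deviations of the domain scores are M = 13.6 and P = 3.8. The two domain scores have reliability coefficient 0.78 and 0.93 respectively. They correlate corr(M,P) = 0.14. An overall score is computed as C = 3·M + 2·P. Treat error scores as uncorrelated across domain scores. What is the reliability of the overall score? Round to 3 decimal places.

Var(C) = 3²·13.6² + 2²·3.8² + 2·[6·13.6·3.8·0.14] = 1722.4 + 86.8224 = 1809.22.
Under uncorrelated errors the observed covariances equal the true-score covariances, so only the own-variance terms attenuate.
True-score variance = [3²·13.6²·0.78 + 2²·3.8²·0.93] + 86.8224 = 1352.14 + 86.8224 = 1438.96.
Reliability = 1438.96 / 1809.22 = 0.795.

0.795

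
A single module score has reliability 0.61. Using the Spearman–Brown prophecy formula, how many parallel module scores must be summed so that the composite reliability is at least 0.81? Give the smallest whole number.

k ≥ ρ*(1−ρ₁)/(ρ₁(1−ρ*)) = 0.81·0.39 / (0.61·0.19) = 2.726.
Smallest integer k = 3.

3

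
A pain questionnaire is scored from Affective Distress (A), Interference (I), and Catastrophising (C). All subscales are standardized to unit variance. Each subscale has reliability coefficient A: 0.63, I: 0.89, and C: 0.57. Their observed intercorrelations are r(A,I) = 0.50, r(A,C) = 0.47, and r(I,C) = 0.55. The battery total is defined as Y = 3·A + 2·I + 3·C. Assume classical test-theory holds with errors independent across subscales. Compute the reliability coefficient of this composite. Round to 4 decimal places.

Var(Y) = 3² + 2² + 3² + 2·[6·0.50 + 9·0.47 + 6·0.55] = 22 + 21.06 = 43.06.
With uncorrelated errors the cross-covariances are all true-score covariance, so they carry over unchanged; only the diagonal terms shrink to ρᵢσᵢ².
True-score variance = [3²·0.63 + 2²·0.89 + 3²·0.57] + 21.06 = 14.36 + 21.06 = 35.42.
Reliability = 35.42 / 43.06 = 0.8226.

0.8226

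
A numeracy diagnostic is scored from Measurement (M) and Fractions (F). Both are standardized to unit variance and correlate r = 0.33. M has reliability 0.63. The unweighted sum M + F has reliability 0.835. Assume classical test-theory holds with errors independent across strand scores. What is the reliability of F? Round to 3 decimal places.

Var(M+F) = 2 + 2·0.33 = 2.660.
True-score variance = ρ_M + ρ_F + 2·0.33, so 0.835 = (0.63 + ρ_F + 0.66) / 2.660.
ρ_F = 0.835·2.660 − 0.63 − 0.66 = 0.931.

0.931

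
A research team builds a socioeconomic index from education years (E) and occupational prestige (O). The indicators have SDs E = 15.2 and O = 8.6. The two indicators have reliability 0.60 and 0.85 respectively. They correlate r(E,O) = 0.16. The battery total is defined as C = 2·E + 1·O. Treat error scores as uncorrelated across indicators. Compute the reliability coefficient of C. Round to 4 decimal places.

0.6480

Var(C) = 2²·15.2² + 8.6² + 2·[2·15.2·8.6·0.16] = 998.12 + 83.6608 = 1081.78.
Because errors are independent across components, Cov(Tᵢ,Tⱼ) = Cov(Xᵢ,Xⱼ); the off-diagonal part of the true-score variance is the same as above.
True-score variance = [2²·15.2²·0.60 + 8.6²·0.85] + 83.6608 = 617.362 + 83.6608 = 701.023.
Reliability = 701.023 / 1081.78 = 0.6480.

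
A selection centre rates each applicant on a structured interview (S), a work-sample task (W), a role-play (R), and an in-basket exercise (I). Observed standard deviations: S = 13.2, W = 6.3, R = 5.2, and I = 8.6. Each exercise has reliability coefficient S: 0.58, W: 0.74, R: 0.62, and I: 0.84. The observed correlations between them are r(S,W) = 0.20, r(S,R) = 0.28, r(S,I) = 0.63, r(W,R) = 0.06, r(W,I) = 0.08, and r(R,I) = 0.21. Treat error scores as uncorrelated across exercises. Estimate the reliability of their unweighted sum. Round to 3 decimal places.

0.812

Var(S+W+R+I) = 13.2² + 6.3² + 5.2² + 8.6² + 2·[13.2·6.3·0.20 + 13.2·5.2·0.28 + 13.2·8.6·0.63 + 6.3·5.2·0.06 + 6.3·8.6·0.08 + 5.2·8.6·0.21] = 314.93 + 246.12 = 561.05.
Because errors are independent across components, Cov(Tᵢ,Tⱼ) = Cov(Xᵢ,Xⱼ); the off-diagonal part of the true-score variance is the same as above.
True-score variance = [13.2²·0.58 + 6.3²·0.74 + 5.2²·0.62 + 8.6²·0.84] + 246.12 = 209.321 + 246.12 = 455.441.
Reliability = 455.441 / 561.05 = 0.812.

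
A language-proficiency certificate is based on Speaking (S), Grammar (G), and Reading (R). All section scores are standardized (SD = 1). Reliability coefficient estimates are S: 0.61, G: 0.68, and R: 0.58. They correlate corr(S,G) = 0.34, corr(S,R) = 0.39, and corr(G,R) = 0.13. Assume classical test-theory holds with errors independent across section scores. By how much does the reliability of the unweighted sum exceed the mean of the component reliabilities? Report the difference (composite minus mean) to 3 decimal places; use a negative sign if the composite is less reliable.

0.137

Var(sum) = 3 + 1.72 = 4.72; true-score variance = 1.87 + 1.72 = 3.59; composite reliability = 0.7606.
Mean component reliability = 0.6233.
Difference = 0.7606 − 0.6233 = 0.137.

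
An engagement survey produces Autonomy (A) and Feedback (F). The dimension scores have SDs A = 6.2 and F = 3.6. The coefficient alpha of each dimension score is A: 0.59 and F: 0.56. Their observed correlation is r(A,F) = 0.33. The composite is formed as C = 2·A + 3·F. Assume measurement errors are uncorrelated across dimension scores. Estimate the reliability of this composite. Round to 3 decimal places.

Var(C) = 2²·6.2² + 3²·3.6² + 2·[6·6.2·3.6·0.33] = 270.4 + 88.3872 = 358.787.
With uncorrelated errors the cross-covariances are all true-score covariance, so they carry over unchanged; only the diagonal terms shrink to ρᵢσᵢ².
True-score variance = [2²·6.2²·0.59 + 3²·3.6²·0.56] + 88.3872 = 156.037 + 88.3872 = 244.424.
Reliability = 244.424 / 358.787 = 0.681.

0.681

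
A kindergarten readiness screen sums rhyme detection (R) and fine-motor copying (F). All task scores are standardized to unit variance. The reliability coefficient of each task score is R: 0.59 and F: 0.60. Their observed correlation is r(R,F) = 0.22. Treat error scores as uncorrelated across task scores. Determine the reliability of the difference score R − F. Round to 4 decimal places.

Var(R−F) = 1 + 1 − 2·0.22 = 2 − 0.44 = 1.56.
With uncorrelated errors the cross-covariances are all true-score covariance, so they carry over unchanged; only the diagonal terms shrink to ρᵢσᵢ².
True-score variance = [0.59 + 0.60] − 0.44 = 1.19 − 0.44 = 0.75.
Reliability = 0.75 / 1.56 = 0.4808.

0.4808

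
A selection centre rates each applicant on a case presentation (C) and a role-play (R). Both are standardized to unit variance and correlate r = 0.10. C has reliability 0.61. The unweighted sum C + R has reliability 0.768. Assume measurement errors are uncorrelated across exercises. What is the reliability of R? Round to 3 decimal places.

0.880

Var(C+R) = 2 + 2·0.10 = 2.200.
True-score variance = ρ_C + ρ_R + 2·0.10, so 0.768 = (0.61 + ρ_R + 0.20) / 2.200.
ρ_R = 0.768·2.200 − 0.61 − 0.20 = 0.880.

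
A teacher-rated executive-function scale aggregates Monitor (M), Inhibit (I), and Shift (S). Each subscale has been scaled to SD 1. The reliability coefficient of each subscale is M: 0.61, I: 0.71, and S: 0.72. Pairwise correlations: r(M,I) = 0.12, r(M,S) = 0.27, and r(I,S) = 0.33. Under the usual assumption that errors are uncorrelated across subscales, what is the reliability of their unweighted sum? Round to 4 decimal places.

0.7838

Var(M+I+S) = 3 + 2·[0.12 + 0.27 + 0.33] = 3 + 1.44 = 4.44.
Because errors are independent across components, Cov(Tᵢ,Tⱼ) = Cov(Xᵢ,Xⱼ); the off-diagonal part of the true-score variance is the same as above.
True-score variance = [0.61 + 0.71 + 0.72] + 1.44 = 2.04 + 1.44 = 3.48.
Reliability = 3.48 / 4.44 = 0.7838.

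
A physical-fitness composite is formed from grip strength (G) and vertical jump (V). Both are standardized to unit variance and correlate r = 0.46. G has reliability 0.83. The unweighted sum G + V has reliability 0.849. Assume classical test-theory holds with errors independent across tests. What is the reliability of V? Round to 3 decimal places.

0.729

Var(G+V) = 2 + 2·0.46 = 2.920.
True-score variance = ρ_G + ρ_V + 2·0.46, so 0.849 = (0.83 + ρ_V + 0.92) / 2.920.
ρ_V = 0.849·2.920 − 0.83 − 0.92 = 0.729.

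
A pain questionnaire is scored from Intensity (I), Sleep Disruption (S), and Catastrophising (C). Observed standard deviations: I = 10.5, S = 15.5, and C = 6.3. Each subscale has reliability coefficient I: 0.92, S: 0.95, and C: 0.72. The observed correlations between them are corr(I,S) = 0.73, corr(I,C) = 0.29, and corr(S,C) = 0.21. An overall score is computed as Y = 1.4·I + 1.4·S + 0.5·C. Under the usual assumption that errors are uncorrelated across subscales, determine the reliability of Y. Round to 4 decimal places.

0.9642

Var(Y) = 1.4²·10.5² + 1.4²·15.5² + 0.5²·6.3² + 2·[1.96·10.5·15.5·0.73 + 0.7·10.5·6.3·0.29 + 0.7·15.5·6.3·0.21] = 696.902 + 521.291 = 1218.19.
Under uncorrelated errors the observed covariances equal the true-score covariances, so only the own-variance terms attenuate.
True-score variance = [1.4²·10.5²·0.92 + 1.4²·15.5²·0.95 + 0.5²·6.3²·0.72] + 521.291 = 653.292 + 521.291 = 1174.58.
Reliability = 1174.58 / 1218.19 = 0.9642.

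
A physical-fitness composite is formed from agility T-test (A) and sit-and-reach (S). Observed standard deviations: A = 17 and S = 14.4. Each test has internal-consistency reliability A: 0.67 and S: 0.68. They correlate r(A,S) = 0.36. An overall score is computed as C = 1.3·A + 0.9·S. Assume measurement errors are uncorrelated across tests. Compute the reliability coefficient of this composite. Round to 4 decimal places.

0.7508

Var(C) = 1.3²·17² + 0.9²·14.4² + 2·[1.17·17·14.4·0.36] = 656.372 + 206.22 = 862.591.
Under uncorrelated errors the observed covariances equal the true-score covariances, so only the own-variance terms attenuate.
True-score variance = [1.3²·17²·0.67 + 0.9²·14.4²·0.68] + 206.22 = 441.449 + 206.22 = 647.668.
Reliability = 647.668 / 862.591 = 0.7508.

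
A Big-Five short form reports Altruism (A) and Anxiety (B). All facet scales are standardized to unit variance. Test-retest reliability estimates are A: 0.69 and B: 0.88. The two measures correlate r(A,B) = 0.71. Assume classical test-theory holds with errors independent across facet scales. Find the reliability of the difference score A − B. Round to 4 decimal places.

0.2586

Var(A−B) = 1 + 1 − 2·0.71 = 2 − 1.42 = 0.58.
Because errors are independent across components, Cov(Tᵢ,Tⱼ) = Cov(Xᵢ,Xⱼ); the off-diagonal part of the true-score variance is the same as above.
True-score variance = [0.69 + 0.88] − 1.42 = 1.57 − 1.42 = 0.15.
Reliability = 0.15 / 0.58 = 0.2586.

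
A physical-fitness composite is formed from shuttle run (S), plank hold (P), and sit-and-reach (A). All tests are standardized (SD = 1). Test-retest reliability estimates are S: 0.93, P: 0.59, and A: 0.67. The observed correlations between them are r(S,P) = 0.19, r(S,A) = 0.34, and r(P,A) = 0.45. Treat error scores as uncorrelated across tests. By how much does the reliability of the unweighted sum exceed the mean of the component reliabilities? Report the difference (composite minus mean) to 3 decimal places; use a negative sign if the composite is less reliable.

0.107

Var(sum) = 3 + 1.96 = 4.96; true-score variance = 2.19 + 1.96 = 4.15; composite reliability = 0.8367.
Mean component reliability = 0.7300.
Difference = 0.8367 − 0.7300 = 0.107.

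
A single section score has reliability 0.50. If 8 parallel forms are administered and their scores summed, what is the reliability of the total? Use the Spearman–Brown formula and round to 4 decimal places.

0.8889

ρ_k = kρ / (1 + (k−1)ρ) = 8·0.50 / (1 + 7·0.50) = 4.000 / 4.500 = 0.8889.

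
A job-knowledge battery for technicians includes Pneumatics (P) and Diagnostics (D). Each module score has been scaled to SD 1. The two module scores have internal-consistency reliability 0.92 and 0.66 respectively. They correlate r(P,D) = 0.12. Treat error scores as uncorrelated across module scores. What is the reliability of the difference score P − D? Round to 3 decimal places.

0.761

Var(P−D) = 1 + 1 − 2·0.12 = 2 − 0.24 = 1.76.
Under uncorrelated errors the observed covariances equal the true-score covariances, so only the own-variance terms attenuate.
True-score variance = [0.92 + 0.66] − 0.24 = 1.58 − 0.24 = 1.34.
Reliability = 1.34 / 1.76 = 0.761.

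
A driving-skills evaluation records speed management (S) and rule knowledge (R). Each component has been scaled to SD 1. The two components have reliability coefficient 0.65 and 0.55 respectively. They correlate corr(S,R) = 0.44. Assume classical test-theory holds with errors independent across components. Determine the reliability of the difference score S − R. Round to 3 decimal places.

Var(S−R) = 1 + 1 − 2·0.44 = 2 − 0.88 = 1.12.
With uncorrelated errors the cross-covariances are all true-score covariance, so they carry over unchanged; only the diagonal terms shrink to ρᵢσᵢ².
True-score variance = [0.65 + 0.55] − 0.88 = 1.2 − 0.88 = 0.32.
Reliability = 0.32 / 1.12 = 0.286.

0.286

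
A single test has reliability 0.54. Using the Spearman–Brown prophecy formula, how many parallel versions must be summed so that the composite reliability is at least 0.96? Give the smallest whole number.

k ≥ ρ*(1−ρ₁)/(ρ₁(1−ρ*)) = 0.96·0.46 / (0.54·0.04) = 20.444.
Smallest integer k = 21.

21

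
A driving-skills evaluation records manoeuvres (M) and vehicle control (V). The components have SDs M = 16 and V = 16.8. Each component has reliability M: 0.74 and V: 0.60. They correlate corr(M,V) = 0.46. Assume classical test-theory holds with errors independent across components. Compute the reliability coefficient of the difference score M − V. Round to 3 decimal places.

Var(M−V) = 16² + 16.8² − 2·16·16.8·0.46 = 538.24 − 247.296 = 290.944.
Under uncorrelated errors the observed covariances equal the true-score covariances, so only the own-variance terms attenuate.
True-score variance = [16²·0.74 + 16.8²·0.60] − 247.296 = 358.784 − 247.296 = 111.488.
Reliability = 111.488 / 290.944 = 0.383.

0.383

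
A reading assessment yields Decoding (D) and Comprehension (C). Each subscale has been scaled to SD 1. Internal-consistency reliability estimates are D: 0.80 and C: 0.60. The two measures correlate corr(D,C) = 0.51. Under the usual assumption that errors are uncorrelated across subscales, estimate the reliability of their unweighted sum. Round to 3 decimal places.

Var(D+C) = 2 + 2·[0.51] = 2 + 1.02 = 3.02.
Under uncorrelated errors the observed covariances equal the true-score covariances, so only the own-variance terms attenuate.
True-score variance = [0.80 + 0.60] + 1.02 = 1.4 + 1.02 = 2.42.
Reliability = 2.42 / 3.02 = 0.801.

0.801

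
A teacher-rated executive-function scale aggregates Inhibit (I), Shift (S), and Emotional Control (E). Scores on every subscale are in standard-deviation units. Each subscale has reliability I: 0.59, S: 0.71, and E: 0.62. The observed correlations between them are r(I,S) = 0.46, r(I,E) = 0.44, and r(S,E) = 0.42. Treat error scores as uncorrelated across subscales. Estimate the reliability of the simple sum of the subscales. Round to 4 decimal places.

Var(I+S+E) = 3 + 2·[0.46 + 0.44 + 0.42] = 3 + 2.64 = 5.64.
Because errors are independent across components, Cov(Tᵢ,Tⱼ) = Cov(Xᵢ,Xⱼ); the off-diagonal part of the true-score variance is the same as above.
True-score variance = [0.59 + 0.71 + 0.62] + 2.64 = 1.92 + 2.64 = 4.56.
Reliability = 4.56 / 5.64 = 0.8085.

0.8085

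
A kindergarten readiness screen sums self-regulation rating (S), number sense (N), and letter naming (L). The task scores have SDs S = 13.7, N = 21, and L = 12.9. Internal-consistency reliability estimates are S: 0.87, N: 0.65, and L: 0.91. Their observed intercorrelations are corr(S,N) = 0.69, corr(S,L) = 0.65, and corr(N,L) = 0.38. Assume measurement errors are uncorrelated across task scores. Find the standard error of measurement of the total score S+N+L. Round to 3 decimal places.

Var(total) = 795.1 + 832.659 = 1627.76.
True-score variance = 601.373 + 832.659 = 1434.03, so reliability = 0.8810.
Error variance = 1627.76 − 1434.03 = 193.727; SEM = √193.727 = 13.919.

13.919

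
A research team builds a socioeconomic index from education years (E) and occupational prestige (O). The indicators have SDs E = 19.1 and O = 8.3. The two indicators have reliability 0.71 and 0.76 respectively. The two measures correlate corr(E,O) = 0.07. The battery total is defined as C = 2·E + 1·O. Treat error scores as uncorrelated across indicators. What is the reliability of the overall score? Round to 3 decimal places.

Var(C) = 2²·19.1² + 8.3² + 2·[2·19.1·8.3·0.07] = 1528.13 + 44.3884 = 1572.52.
Under uncorrelated errors the observed covariances equal the true-score covariances, so only the own-variance terms attenuate.
True-score variance = [2²·19.1²·0.71 + 8.3²·0.76] + 44.3884 = 1088.42 + 44.3884 = 1132.81.
Reliability = 1132.81 / 1572.52 = 0.720.

0.720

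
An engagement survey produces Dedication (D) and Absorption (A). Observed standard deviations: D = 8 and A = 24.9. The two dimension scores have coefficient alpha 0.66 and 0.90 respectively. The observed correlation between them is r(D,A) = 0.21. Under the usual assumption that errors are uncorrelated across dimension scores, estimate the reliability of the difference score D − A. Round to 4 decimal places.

Var(D−A) = 8² + 24.9² − 2·8·24.9·0.21 = 684.01 − 83.664 = 600.346.
Under uncorrelated errors the observed covariances equal the true-score covariances, so only the own-variance terms attenuate.
True-score variance = [8²·0.66 + 24.9²·0.90] − 83.664 = 600.249 − 83.664 = 516.585.
Reliability = 516.585 / 600.346 = 0.8605.

0.8605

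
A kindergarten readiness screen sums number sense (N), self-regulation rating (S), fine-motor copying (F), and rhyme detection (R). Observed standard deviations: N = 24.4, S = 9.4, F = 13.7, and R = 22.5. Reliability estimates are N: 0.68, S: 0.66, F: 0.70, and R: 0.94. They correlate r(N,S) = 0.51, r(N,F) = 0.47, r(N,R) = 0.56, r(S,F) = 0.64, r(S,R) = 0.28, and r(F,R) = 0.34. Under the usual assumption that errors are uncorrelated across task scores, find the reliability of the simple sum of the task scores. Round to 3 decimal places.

0.899

Var(N+S+F+R) = 24.4² + 9.4² + 13.7² + 22.5² + 2·[24.4·9.4·0.51 + 24.4·13.7·0.47 + 24.4·22.5·0.56 + 9.4·13.7·0.64 + 9.4·22.5·0.28 + 13.7·22.5·0.34] = 1377.66 + 1655.94 = 3033.6.
Under uncorrelated errors the observed covariances equal the true-score covariances, so only the own-variance terms attenuate.
True-score variance = [24.4²·0.68 + 9.4²·0.66 + 13.7²·0.70 + 22.5²·0.94] + 1655.94 = 1070.42 + 1655.94 = 2726.36.
Reliability = 2726.36 / 3033.6 = 0.899.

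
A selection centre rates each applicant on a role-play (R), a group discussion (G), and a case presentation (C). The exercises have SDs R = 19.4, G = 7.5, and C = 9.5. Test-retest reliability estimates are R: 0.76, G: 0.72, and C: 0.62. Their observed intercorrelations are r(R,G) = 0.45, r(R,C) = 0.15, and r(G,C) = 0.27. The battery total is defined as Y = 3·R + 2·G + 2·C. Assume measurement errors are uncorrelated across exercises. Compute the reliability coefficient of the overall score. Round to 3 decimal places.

0.807

Var(Y) = 3²·19.4² + 2²·7.5² + 2²·9.5² + 2·[6·19.4·7.5·0.45 + 6·19.4·9.5·0.15 + 4·7.5·9.5·0.27] = 3973.24 + 1271.34 = 5244.58.
Because errors are independent across components, Cov(Tᵢ,Tⱼ) = Cov(Xᵢ,Xⱼ); the off-diagonal part of the true-score variance is the same as above.
True-score variance = [3²·19.4²·0.76 + 2²·7.5²·0.72 + 2²·9.5²·0.62] + 1271.34 = 2960.12 + 1271.34 = 4231.46.
Reliability = 4231.46 / 5244.58 = 0.807.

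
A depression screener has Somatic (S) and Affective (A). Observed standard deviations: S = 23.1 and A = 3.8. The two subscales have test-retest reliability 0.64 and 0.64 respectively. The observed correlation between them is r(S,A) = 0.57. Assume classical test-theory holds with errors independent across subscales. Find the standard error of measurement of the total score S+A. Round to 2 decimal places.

14.05

Var(total) = 548.05 + 100.069 = 648.119.
True-score variance = 350.752 + 100.069 = 450.821, so reliability = 0.6956.
Error variance = 648.119 − 450.821 = 197.298; SEM = √197.298 = 14.05.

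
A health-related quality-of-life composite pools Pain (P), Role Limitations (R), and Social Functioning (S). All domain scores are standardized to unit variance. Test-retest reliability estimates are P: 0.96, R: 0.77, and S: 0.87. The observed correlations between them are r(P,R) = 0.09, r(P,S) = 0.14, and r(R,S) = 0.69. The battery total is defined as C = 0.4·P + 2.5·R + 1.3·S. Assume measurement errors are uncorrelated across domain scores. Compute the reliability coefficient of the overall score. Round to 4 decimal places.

Var(C) = 0.4² + 2.5² + 1.3² + 2·[0.09 + 0.52·0.14 + 3.25·0.69] = 8.1 + 4.8106 = 12.9106.
Under uncorrelated errors the observed covariances equal the true-score covariances, so only the own-variance terms attenuate.
True-score variance = [0.4²·0.96 + 2.5²·0.77 + 1.3²·0.87] + 4.8106 = 6.4364 + 4.8106 = 11.247.
Reliability = 11.247 / 12.9106 = 0.8711.

0.8711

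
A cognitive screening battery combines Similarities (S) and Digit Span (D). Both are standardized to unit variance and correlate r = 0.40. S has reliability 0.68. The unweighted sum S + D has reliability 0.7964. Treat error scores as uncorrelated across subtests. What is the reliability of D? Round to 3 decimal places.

Var(S+D) = 2 + 2·0.40 = 2.800.
True-score variance = ρ_S + ρ_D + 2·0.40, so 0.7964 = (0.68 + ρ_D + 0.80) / 2.800.
ρ_D = 0.7964·2.800 − 0.68 − 0.80 = 0.750.

0.750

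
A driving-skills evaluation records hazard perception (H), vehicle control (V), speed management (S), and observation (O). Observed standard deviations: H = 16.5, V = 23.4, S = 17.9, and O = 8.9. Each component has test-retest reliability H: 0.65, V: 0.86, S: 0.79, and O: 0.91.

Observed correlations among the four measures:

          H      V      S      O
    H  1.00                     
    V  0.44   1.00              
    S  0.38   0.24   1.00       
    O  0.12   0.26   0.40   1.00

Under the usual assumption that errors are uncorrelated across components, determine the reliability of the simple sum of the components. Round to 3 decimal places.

0.891

Var(H+V+S+O) = 16.5² + 23.4² + 17.9² + 8.9² + 2·[16.5·23.4·0.44 + 16.5·17.9·0.38 + 16.5·8.9·0.12 + 23.4·17.9·0.24 + 23.4·8.9·0.26 + 17.9·8.9·0.40] = 1219.43 + 1036.27 = 2255.7.
Under uncorrelated errors the observed covariances equal the true-score covariances, so only the own-variance terms attenuate.
True-score variance = [16.5²·0.65 + 23.4²·0.86 + 17.9²·0.79 + 8.9²·0.91] + 1036.27 = 973.069 + 1036.27 = 2009.34.
Reliability = 2009.34 / 2255.7 = 0.891.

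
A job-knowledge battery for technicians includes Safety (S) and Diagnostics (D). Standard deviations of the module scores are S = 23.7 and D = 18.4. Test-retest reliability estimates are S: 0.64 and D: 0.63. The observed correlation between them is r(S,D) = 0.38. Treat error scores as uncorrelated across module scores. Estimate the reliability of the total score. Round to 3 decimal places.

Var(S+D) = 23.7² + 18.4² + 2·[23.7·18.4·0.38] = 900.25 + 331.421 = 1231.67.
With uncorrelated errors the cross-covariances are all true-score covariance, so they carry over unchanged; only the diagonal terms shrink to ρᵢσᵢ².
True-score variance = [23.7²·0.64 + 18.4²·0.63] + 331.421 = 572.774 + 331.421 = 904.195.
Reliability = 904.195 / 1231.67 = 0.734.

0.734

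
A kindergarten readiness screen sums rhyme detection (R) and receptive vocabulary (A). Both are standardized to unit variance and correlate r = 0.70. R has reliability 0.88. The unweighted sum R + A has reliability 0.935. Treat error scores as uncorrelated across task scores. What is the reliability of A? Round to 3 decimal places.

Var(R+A) = 2 + 2·0.70 = 3.400.
True-score variance = ρ_R + ρ_A + 2·0.70, so 0.935 = (0.88 + ρ_A + 1.40) / 3.400.
ρ_A = 0.935·3.400 − 0.88 − 1.40 = 0.899.

0.899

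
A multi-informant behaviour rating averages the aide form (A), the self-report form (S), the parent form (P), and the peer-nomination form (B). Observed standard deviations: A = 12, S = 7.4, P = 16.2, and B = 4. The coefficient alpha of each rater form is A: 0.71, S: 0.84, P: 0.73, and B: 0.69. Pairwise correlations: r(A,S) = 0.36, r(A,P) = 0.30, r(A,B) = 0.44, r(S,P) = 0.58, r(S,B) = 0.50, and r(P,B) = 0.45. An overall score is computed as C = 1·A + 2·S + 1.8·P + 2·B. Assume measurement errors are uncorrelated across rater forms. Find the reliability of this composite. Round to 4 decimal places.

Var(C) = 12² + 2²·7.4² + 1.8²·16.2² + 2²·4² + 2·[2·12·7.4·0.36 + 1.8·12·16.2·0.30 + 2·12·4·0.44 + 3.6·7.4·16.2·0.58 + 4·7.4·4·0.50 + 3.6·16.2·4·0.45] = 1277.35 + 1251.27 = 2528.62.
Under uncorrelated errors the observed covariances equal the true-score covariances, so only the own-variance terms attenuate.
True-score variance = [12²·0.71 + 2²·7.4²·0.84 + 1.8²·16.2²·0.73 + 2²·4²·0.69] + 1251.27 = 951.117 + 1251.27 = 2202.39.
Reliability = 2202.39 / 2528.62 = 0.8710.

0.8710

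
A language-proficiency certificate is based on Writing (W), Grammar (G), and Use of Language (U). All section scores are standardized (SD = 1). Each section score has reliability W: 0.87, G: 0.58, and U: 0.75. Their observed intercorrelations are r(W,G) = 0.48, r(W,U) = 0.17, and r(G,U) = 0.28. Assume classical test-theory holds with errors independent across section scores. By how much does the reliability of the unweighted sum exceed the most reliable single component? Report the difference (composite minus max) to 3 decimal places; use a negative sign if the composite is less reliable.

Var(sum) = 3 + 1.86 = 4.86; true-score variance = 2.2 + 1.86 = 4.06; composite reliability = 0.8354.
Max component reliability = 0.8700.
Difference = 0.8354 − 0.8700 = -0.035.

-0.035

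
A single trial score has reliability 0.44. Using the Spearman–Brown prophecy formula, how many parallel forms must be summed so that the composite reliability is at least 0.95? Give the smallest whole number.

k ≥ ρ*(1−ρ₁)/(ρ₁(1−ρ*)) = 0.95·0.56 / (0.44·0.05) = 24.182.
Smallest integer k = 25.

25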